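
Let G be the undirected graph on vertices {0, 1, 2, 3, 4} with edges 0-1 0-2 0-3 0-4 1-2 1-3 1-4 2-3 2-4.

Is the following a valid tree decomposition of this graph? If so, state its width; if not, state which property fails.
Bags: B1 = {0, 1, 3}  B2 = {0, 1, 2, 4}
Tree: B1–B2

A tree decomposition must satisfy three properties: every vertex lies in some bag; for every edge, both endpoints lie together in some bag; and for every vertex, the bags containing it form a connected subtree. Here edge (2,3) lies in no bag, so the decomposition is invalid.

No — edge (2,3) lies in no bag.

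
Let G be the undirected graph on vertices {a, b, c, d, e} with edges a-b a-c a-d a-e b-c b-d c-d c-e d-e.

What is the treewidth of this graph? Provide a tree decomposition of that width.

Treewidth 3.
Bags: B1 = {a, b, c, d}  B2 = {a, c, d, e}
Tree: B1–B2

Every bag has size at most 4, so the width is 4 − 1 = 3 and tw(G) ≤ 3. Conversely, {a, c, d, e} is a clique of size 4, and the vertices of any clique must share a bag in every tree decomposition; so some bag has ≥ 4 vertices and tw(G) ≥ 3. Therefore the treewidth is 3.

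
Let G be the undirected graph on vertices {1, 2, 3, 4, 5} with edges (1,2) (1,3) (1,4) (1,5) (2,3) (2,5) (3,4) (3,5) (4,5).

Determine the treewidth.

A width-3 tree decomposition is:
Bags: B1 = {1, 2, 3, 5}  B2 = {1, 3, 4, 5}
Tree: B1–B2
Each bag holds 4 vertices, so the decomposition has width 3, which upper-bounds the treewidth. On the other hand G contains the 4-clique {1, 2, 3, 5}. A clique must lie in a single bag of any decomposition, so no decomposition can have width below 3. Therefore the treewidth is 3.

3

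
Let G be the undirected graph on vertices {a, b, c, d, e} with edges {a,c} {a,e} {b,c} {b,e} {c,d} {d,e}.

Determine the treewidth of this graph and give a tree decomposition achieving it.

Treewidth 2.
One such decomposition:
Bags: B1 = {b, c, e}  B2 = {a, c, e}  B3 = {c, d, e}
Tree: B1–B2, B2–B3

Every bag has size at most 3, so the width is 3 − 1 = 2 and tw(G) ≤ 2. Since c–b–e–a–c is a cycle in G, G is not acyclic. Forests are exactly the graphs of treewidth ≤ 1, so tw(G) ≥ 2. Combining the bounds, tw(G) = 2.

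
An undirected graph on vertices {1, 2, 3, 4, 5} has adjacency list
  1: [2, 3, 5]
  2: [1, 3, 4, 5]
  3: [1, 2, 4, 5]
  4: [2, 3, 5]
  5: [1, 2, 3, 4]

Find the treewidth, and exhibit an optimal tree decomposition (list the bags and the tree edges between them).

Treewidth 3.
One such decomposition:
Bags: B1 = {1, 2, 3, 5}  B2 = {2, 3, 4, 5}
Tree: B1–B2

Each bag holds 4 vertices, so the decomposition has width 3, which upper-bounds the treewidth. On the other hand G contains the 4-clique {1, 2, 3, 5}. A clique must lie in a single bag of any decomposition, so no decomposition can have width below 3. Therefore the treewidth is 3.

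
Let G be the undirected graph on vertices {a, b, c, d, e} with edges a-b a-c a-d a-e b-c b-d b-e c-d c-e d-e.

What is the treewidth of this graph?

4

A width-4 tree decomposition is:
Bags: B1 = {a, b, c, d, e}
Tree: (single bag)
A single bag containing all 5 vertices is trivially a valid decomposition of width 4. On the other hand G contains the 5-clique {a, b, c, d, e}. A clique must lie in a single bag of any decomposition, so no decomposition can have width below 4. Hence tw(G) = 4 exactly.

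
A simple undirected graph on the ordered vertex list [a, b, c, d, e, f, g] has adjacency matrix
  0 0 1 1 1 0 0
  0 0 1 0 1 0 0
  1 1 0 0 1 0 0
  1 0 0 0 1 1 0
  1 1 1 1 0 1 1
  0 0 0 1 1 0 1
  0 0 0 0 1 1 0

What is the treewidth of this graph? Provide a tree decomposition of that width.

Treewidth 2.
One such decomposition:
Bags: B1 = {a, d, e}  B2 = {d, e, f}  B3 = {e, f, g}  B4 = {a, c, e}  B5 = {b, c, e}
Tree: B1–B2, B2–B3, B1–B4, B4–B5

Every bag has size at most 3, so the width is 3 − 1 = 2 and tw(G) ≤ 2. Conversely, {a, d, e} is a clique of size 3, and the vertices of any clique must share a bag in every tree decomposition; so some bag has ≥ 3 vertices and tw(G) ≥ 2. The upper and lower bounds meet at 2, so that is the treewidth.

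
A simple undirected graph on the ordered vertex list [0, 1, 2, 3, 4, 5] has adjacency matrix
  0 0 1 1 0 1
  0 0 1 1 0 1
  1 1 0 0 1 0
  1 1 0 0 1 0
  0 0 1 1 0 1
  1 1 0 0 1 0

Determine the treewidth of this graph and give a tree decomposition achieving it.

Treewidth 3.
One optimal decomposition is:
Bags: B1 = {1, 2, 3, 5}  B2 = {2, 3, 4, 5}  B3 = {0, 2, 3, 5}
Tree: B1–B2, B2–B3

Each bag holds 4 vertices, so the decomposition has width 3, which upper-bounds the treewidth. For the lower bound: the 4 vertex sets {1,2}, {3,4}, {5}, {0} are disjoint, each induces a connected subgraph, and every pair is joined by at least one edge of G. Contracting each set to a single vertex therefore yields K_{4} as a minor, and since treewidth is minor-monotone, tw(G) ≥ tw(K_{4}) = 3. The upper and lower bounds meet at 3, so that is the treewidth.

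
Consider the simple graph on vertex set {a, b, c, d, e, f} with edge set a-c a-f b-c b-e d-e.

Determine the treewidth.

A width-1 tree decomposition is:
Bags: B1 = {a, f}  B2 = {a, c}  B3 = {b, c}  B4 = {b, e}  B5 = {d, e}
Tree: B1–B2, B2–B3, B3–B4, B4–B5
Every bag has size at most 2, so the width is 2 − 1 = 1 and tw(G) ≤ 1. Since G has at least one edge (e.g. f–a), it is not an edgeless graph, so tw(G) ≥ 1. The upper and lower bounds meet at 1, so that is the treewidth.

1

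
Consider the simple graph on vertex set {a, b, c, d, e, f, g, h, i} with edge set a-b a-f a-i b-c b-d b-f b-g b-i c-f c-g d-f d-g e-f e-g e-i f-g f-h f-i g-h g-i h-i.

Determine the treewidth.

3

A width-3 tree decomposition is:
Bags: B1 = {a, b, f, i}  B2 = {b, f, g, i}  B3 = {b, c, f, g}  B4 = {e, f, g, i}  B5 = {f, g, h, i}  B6 = {b, d, f, g}
Tree: B1–B2, B2–B3, B2–B4, B2–B5, B2–B6
Each bag holds 4 vertices, so the decomposition has width 3, which upper-bounds the treewidth. Conversely, {e, f, g, i} is a clique of size 4, and the vertices of any clique must share a bag in every tree decomposition; so some bag has ≥ 4 vertices and tw(G) ≥ 3. The upper and lower bounds meet at 3, so that is the treewidth.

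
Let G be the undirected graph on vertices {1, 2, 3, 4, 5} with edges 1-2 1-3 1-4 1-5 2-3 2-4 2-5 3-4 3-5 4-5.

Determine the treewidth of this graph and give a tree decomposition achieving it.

With just one bag of size 5, the width is 5 − 1 = 4, so tw(G) ≤ 4. On the other hand G contains the 5-clique {1, 2, 3, 4, 5}. A clique must lie in a single bag of any decomposition, so no decomposition can have width below 4. Hence tw(G) = 4 exactly.

Treewidth 4.
One optimal decomposition is:
Bags: B1 = {1, 2, 3, 4, 5}
Tree: (single bag)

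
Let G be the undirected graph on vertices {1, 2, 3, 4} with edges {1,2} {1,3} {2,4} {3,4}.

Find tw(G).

A width-2 tree decomposition is:
Bags: B1 = {1, 2, 4}  B2 = {1, 3, 4}
Tree: B1–B2
The largest bag has 3 vertices, giving width 2; this decomposition certifies tw(G) ≤ 2. For the lower bound, G contains the cycle 4–2–1–3–4, so G is not a forest; only forests have treewidth ≤ 1, hence tw(G) ≥ 2. The upper and lower bounds meet at 2, so that is the treewidth.

2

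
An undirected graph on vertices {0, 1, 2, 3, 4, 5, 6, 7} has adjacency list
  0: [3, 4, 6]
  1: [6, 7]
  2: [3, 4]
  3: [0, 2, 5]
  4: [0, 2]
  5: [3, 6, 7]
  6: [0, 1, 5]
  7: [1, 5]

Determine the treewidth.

A width-2 tree decomposition is:
Bags: B1 = {1, 5, 7}  B2 = {1, 5, 6}  B3 = {3, 5, 6}  B4 = {0, 3, 6}  B5 = {0, 2, 3}  B6 = {0, 2, 4}
Tree: B1–B2, B2–B3, B3–B4, B4–B5, B5–B6
The largest bag has 3 vertices, giving width 2; this decomposition certifies tw(G) ≤ 2. The edges 7–1–6–5–7 form a cycle, so G is not a tree and its treewidth is at least 2. The upper and lower bounds meet at 2, so that is the treewidth.

2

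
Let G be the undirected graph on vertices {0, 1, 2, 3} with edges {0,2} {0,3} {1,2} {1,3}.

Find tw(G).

A width-2 tree decomposition is:
Bags: B1 = {0, 1, 3}  B2 = {0, 1, 2}
Tree: B1–B2
Each bag holds 3 vertices, so the decomposition has width 2, which upper-bounds the treewidth. For the lower bound, G contains the cycle 1–3–0–2–1, so G is not a forest; only forests have treewidth ≤ 1, hence tw(G) ≥ 2. The upper and lower bounds meet at 2, so that is the treewidth.

2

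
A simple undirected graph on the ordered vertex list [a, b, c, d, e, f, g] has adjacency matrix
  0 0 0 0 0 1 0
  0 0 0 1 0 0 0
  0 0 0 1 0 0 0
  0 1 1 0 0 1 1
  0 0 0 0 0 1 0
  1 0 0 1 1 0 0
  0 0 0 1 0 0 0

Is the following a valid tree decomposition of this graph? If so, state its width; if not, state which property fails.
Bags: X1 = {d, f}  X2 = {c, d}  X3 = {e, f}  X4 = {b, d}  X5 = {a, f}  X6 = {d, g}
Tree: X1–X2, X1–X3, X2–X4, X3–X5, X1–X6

Every vertex of G appears in some bag (union = {a, b, c, d, e, f, g}); every edge is covered by a bag; and for each vertex v the set of bags containing v is connected in the bag tree. The decomposition is therefore valid. The largest bag has 2 vertices, so the width is 1.

Yes; width 1.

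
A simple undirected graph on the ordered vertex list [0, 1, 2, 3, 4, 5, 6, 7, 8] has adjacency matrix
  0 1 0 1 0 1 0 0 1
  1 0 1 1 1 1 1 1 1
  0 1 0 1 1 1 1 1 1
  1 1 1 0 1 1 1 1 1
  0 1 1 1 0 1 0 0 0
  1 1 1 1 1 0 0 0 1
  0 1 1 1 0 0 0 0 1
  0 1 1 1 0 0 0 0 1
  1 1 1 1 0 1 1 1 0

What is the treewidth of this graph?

4

A width-4 tree decomposition is:
Bags: B1 = {1, 2, 3, 7, 8}  B2 = {1, 2, 3, 5, 8}  B3 = {1, 2, 3, 6, 8}  B4 = {1, 2, 3, 4, 5}  B5 = {0, 1, 3, 5, 8}
Tree: B1–B2, B1–B3, B2–B4, B2–B5
Every bag has size at most 5, so the width is 5 − 1 = 4 and tw(G) ≤ 4. Conversely, {0, 1, 3, 5, 8} is a clique of size 5, and the vertices of any clique must share a bag in every tree decomposition; so some bag has ≥ 5 vertices and tw(G) ≥ 4. Hence tw(G) = 4 exactly.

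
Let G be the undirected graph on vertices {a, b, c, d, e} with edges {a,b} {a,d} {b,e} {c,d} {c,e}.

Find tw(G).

A width-2 tree decomposition is:
Bags: B1 = {a, c, d}  B2 = {a, c, e}  B3 = {a, b, e}
Tree: B1–B2, B2–B3
Each bag holds 3 vertices, so the decomposition has width 2, which upper-bounds the treewidth. The edges a–d–c–e–b–a form a cycle, so G is not a tree and its treewidth is at least 2. Combining the bounds, tw(G) = 2.

2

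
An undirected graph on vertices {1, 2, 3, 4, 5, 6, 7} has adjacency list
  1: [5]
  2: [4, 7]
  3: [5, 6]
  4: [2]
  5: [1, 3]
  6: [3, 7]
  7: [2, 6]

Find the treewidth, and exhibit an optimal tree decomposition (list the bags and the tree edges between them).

Treewidth 1.
One such decomposition:
Bags: B1 = {1, 5}  B2 = {3, 5}  B3 = {3, 6}  B4 = {6, 7}  B5 = {2, 7}  B6 = {2, 4}
Tree: B1–B2, B2–B3, B3–B4, B4–B5, B5–B6

Every bag has size at most 2, so the width is 2 − 1 = 1 and tw(G) ≤ 1. Any graph with an edge has treewidth ≥ 1, and G has the edge 1–5. Hence tw(G) = 1 exactly.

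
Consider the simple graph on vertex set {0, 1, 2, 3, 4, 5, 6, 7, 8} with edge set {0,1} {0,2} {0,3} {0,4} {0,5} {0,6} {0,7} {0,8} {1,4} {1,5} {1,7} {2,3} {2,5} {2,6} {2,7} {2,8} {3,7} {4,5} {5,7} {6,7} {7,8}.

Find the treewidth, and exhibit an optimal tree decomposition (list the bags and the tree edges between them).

Treewidth 3.
One optimal decomposition is:
Bags: B1 = {0, 2, 6, 7}  B2 = {0, 2, 3, 7}  B3 = {0, 2, 5, 7}  B4 = {0, 2, 7, 8}  B5 = {0, 1, 5, 7}  B6 = {0, 1, 4, 5}
Tree: B1–B2, B1–B3, B2–B4, B3–B5, B5–B6

Every bag has size at most 4, so the width is 4 − 1 = 3 and tw(G) ≤ 3. For the lower bound, the 4 vertices {0, 1, 4, 5} are pairwise adjacent, and any tree decomposition puts a clique entirely inside one bag — forcing width ≥ 3. Therefore the treewidth is 3.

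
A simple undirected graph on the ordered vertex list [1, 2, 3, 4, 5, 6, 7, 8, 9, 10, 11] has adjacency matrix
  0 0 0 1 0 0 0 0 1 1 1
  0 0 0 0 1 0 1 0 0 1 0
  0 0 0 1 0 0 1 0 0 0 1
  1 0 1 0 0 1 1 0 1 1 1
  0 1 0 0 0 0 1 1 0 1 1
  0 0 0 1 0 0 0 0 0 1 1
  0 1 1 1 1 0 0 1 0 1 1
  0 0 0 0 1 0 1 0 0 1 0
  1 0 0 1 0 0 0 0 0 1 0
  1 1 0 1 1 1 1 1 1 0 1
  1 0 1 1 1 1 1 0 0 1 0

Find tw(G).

A width-3 tree decomposition is:
Bags: B1 = {5, 7, 10, 11}  B2 = {4, 7, 10, 11}  B3 = {2, 5, 7, 10}  B4 = {3, 4, 7, 11}  B5 = {4, 6, 10, 11}  B6 = {1, 4, 10, 11}  B7 = {1, 4, 9, 10}  B8 = {5, 7, 8, 10}
Tree: B1–B2, B1–B3, B2–B4, B2–B5, B5–B6, B6–B7, B3–B8
The largest bag has 4 vertices, giving width 3; this decomposition certifies tw(G) ≤ 3. On the other hand G contains the 4-clique {5, 7, 8, 10}. A clique must lie in a single bag of any decomposition, so no decomposition can have width below 3. Hence tw(G) = 3 exactly.

3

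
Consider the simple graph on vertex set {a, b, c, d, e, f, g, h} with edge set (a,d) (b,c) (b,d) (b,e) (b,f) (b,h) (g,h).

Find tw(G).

1

A width-1 tree decomposition is:
Bags: B1 = {b, h}  B2 = {g, h}  B3 = {b, c}  B4 = {b, f}  B5 = {b, e}  B6 = {b, d}  B7 = {a, d}
Tree: B1–B2, B1–B3, B1–B4, B3–B5, B5–B6, B6–B7
The largest bag has 2 vertices, giving width 1; this decomposition certifies tw(G) ≤ 1. Since G has at least one edge (e.g. h–b), it is not an edgeless graph, so tw(G) ≥ 1. Combining the bounds, tw(G) = 1.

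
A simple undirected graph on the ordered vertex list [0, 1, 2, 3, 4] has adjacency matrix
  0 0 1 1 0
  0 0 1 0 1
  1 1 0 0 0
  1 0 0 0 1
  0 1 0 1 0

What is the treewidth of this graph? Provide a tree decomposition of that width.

Treewidth 2.
One such decomposition:
Bags: B1 = {0, 1, 2}  B2 = {0, 1, 3}  B3 = {1, 3, 4}
Tree: B1–B2, B2–B3

The largest bag has 3 vertices, giving width 2; this decomposition certifies tw(G) ≤ 2. Since 1–2–0–3–4–1 is a cycle in G, G is not acyclic. Forests are exactly the graphs of treewidth ≤ 1, so tw(G) ≥ 2. Combining the bounds, tw(G) = 2.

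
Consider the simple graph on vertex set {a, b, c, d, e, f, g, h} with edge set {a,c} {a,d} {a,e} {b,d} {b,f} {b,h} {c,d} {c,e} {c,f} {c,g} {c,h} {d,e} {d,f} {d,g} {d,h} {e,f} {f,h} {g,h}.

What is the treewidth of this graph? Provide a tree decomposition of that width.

The largest bag has 4 vertices, giving width 3; this decomposition certifies tw(G) ≤ 3. On the other hand G contains the 4-clique {c, d, g, h}. A clique must lie in a single bag of any decomposition, so no decomposition can have width below 3. Therefore the treewidth is 3.

Treewidth 3.
One optimal decomposition is:
Bags: B1 = {c, d, f, h}  B2 = {c, d, e, f}  B3 = {b, d, f, h}  B4 = {a, c, d, e}  B5 = {c, d, g, h}
Tree: B1–B2, B1–B3, B2–B4, B1–B5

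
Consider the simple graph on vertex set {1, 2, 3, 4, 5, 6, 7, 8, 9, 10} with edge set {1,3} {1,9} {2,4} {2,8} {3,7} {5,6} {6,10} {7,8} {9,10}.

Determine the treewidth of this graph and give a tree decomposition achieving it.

Every bag has size at most 2, so the width is 2 − 1 = 1 and tw(G) ≤ 1. G has an edge, so its treewidth is at least 1. Hence tw(G) = 1 exactly.

Treewidth 1.
One such decomposition:
Bags: B1 = {5, 6}  B2 = {6, 10}  B3 = {9, 10}  B4 = {1, 9}  B5 = {1, 3}  B6 = {3, 7}  B7 = {7, 8}  B8 = {2, 8}  B9 = {2, 4}
Tree: B1–B2, B2–B3, B3–B4, B4–B5, B5–B6, B6–B7, B7–B8, B8–B9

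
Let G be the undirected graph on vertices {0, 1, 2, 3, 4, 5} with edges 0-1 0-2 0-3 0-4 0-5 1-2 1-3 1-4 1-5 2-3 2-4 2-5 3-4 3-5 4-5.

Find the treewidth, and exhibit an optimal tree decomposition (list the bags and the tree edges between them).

Treewidth 5.
One such decomposition:
Bags: B1 = {0, 1, 2, 3, 4, 5}
Tree: (single bag)

With just one bag of size 6, the width is 6 − 1 = 5, so tw(G) ≤ 5. Conversely, {0, 1, 2, 3, 4, 5} is a clique of size 6, and the vertices of any clique must share a bag in every tree decomposition; so some bag has ≥ 6 vertices and tw(G) ≥ 5. Therefore the treewidth is 5.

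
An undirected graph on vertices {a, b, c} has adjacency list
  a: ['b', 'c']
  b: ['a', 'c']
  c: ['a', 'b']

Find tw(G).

2

A width-2 tree decomposition is:
Bags: B1 = {a, b, c}
Tree: (single bag)
A single bag containing all 3 vertices is trivially a valid decomposition of width 2. Conversely, {a, b, c} is a clique of size 3, and the vertices of any clique must share a bag in every tree decomposition; so some bag has ≥ 3 vertices and tw(G) ≥ 2. The upper and lower bounds meet at 2, so that is the treewidth.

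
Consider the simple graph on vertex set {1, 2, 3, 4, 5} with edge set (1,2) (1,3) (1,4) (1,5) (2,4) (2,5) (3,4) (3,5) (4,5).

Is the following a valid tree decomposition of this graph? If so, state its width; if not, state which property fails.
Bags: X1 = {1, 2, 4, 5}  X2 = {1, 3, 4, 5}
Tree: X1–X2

Checking the three conditions: (i) the bags cover all of {1, 2, 3, 4, 5}; (ii) for each edge, some bag contains both endpoints; (iii) the bags containing any fixed vertex form a subtree. All hold, so the decomposition is valid with width 4 − 1 = 3.

Yes; width 3.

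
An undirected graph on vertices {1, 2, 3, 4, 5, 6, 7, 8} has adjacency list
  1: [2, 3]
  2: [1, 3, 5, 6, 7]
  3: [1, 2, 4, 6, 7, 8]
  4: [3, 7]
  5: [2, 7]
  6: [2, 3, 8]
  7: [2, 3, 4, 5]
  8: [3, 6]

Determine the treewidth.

2

A width-2 tree decomposition is:
Bags: B1 = {3, 6, 8}  B2 = {2, 3, 6}  B3 = {2, 3, 7}  B4 = {2, 5, 7}  B5 = {1, 2, 3}  B6 = {3, 4, 7}
Tree: B1–B2, B2–B3, B3–B4, B3–B5, B3–B6
The largest bag has 3 vertices, giving width 2; this decomposition certifies tw(G) ≤ 2. For the lower bound, the 3 vertices {3, 6, 8} are pairwise adjacent, and any tree decomposition puts a clique entirely inside one bag — forcing width ≥ 2. The upper and lower bounds meet at 2, so that is the treewidth.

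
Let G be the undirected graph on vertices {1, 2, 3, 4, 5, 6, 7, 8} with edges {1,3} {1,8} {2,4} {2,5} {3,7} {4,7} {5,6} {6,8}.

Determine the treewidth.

2

A width-2 tree decomposition is:
Bags: B1 = {2, 4, 5}  B2 = {4, 5, 6}  B3 = {4, 6, 8}  B4 = {1, 4, 8}  B5 = {1, 3, 4}  B6 = {3, 4, 7}
Tree: B1–B2, B2–B3, B3–B4, B4–B5, B5–B6
The largest bag has 3 vertices, giving width 2; this decomposition certifies tw(G) ≤ 2. For the lower bound, G contains the cycle 4–2–5–6–8–1–3–7–4, so G is not a forest; only forests have treewidth ≤ 1, hence tw(G) ≥ 2. Combining the bounds, tw(G) = 2.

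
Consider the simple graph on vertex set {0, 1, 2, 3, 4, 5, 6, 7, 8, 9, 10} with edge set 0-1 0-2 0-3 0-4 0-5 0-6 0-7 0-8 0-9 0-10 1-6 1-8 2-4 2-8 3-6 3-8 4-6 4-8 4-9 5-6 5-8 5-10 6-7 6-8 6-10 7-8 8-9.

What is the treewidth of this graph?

A width-3 tree decomposition is:
Bags: B1 = {0, 6, 7, 8}  B2 = {0, 4, 6, 8}  B3 = {0, 5, 6, 8}  B4 = {0, 2, 4, 8}  B5 = {0, 1, 6, 8}  B6 = {0, 3, 6, 8}  B7 = {0, 4, 8, 9}  B8 = {0, 5, 6, 10}
Tree: B1–B2, B1–B3, B2–B4, B1–B5, B1–B6, B2–B7, B3–B8
Each bag holds 4 vertices, so the decomposition has width 3, which upper-bounds the treewidth. For the lower bound, the 4 vertices {0, 4, 8, 9} are pairwise adjacent, and any tree decomposition puts a clique entirely inside one bag — forcing width ≥ 3. Combining the bounds, tw(G) = 3.

3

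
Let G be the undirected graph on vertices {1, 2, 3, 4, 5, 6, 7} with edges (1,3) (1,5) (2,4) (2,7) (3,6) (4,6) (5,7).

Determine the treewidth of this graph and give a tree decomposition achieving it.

Treewidth 2.
Bags: B1 = {3, 4, 6}  B2 = {2, 3, 4}  B3 = {2, 3, 7}  B4 = {3, 5, 7}  B5 = {1, 3, 5}
Tree: B1–B2, B2–B3, B3–B4, B4–B5

Each bag holds 3 vertices, so the decomposition has width 2, which upper-bounds the treewidth. For the lower bound, G contains the cycle 3–6–4–2–7–5–1–3, so G is not a forest; only forests have treewidth ≤ 1, hence tw(G) ≥ 2. The upper and lower bounds meet at 2, so that is the treewidth.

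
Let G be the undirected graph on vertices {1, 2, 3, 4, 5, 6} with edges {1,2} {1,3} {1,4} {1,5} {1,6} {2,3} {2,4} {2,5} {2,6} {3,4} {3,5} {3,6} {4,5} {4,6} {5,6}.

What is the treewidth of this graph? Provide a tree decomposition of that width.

Treewidth 5.
One such decomposition:
Bags: B1 = {1, 2, 3, 4, 5, 6}
Tree: (single bag)

A single bag containing all 6 vertices is trivially a valid decomposition of width 5. For the lower bound, the 6 vertices {1, 2, 3, 4, 5, 6} are pairwise adjacent, and any tree decomposition puts a clique entirely inside one bag — forcing width ≥ 5. Therefore the treewidth is 5.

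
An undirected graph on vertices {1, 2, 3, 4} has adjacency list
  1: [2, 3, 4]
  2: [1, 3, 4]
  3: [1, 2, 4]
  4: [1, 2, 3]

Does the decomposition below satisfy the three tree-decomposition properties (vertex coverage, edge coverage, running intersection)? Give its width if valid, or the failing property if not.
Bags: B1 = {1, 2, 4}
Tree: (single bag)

No — vertex 3 appears in no bag.

A tree decomposition must satisfy three properties: every vertex lies in some bag; for every edge, both endpoints lie together in some bag; and for every vertex, the bags containing it form a connected subtree. Here vertex 3 appears in no bag, so the decomposition is invalid.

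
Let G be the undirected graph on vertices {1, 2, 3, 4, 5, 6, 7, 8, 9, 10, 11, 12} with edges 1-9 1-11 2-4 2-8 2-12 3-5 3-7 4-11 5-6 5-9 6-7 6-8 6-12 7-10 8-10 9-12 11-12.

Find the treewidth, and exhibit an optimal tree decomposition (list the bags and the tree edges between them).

The largest bag has 4 vertices, giving width 3; this decomposition certifies tw(G) ≤ 3. For the lower bound: the 4 vertex sets {3,7,10}, {5}, {6}, {2,8,9,12} are disjoint, each induces a connected subgraph, and every pair is joined by at least one edge of G. Contracting each set to a single vertex therefore yields K_{4} as a minor, and since treewidth is minor-monotone, tw(G) ≥ tw(K_{4}) = 3. Therefore the treewidth is 3.

Treewidth 3.
Bags: B1 = {3, 5, 7, 10}  B2 = {5, 6, 7, 10}  B3 = {5, 6, 8, 10}  B4 = {5, 6, 8, 9}  B5 = {6, 8, 9, 12}  B6 = {2, 8, 9, 12}  B7 = {1, 2, 9, 12}  B8 = {1, 2, 11, 12}  B9 = {1, 2, 4, 11}
Tree: B1–B2, B2–B3, B3–B4, B4–B5, B5–B6, B6–B7, B7–B8, B8–B9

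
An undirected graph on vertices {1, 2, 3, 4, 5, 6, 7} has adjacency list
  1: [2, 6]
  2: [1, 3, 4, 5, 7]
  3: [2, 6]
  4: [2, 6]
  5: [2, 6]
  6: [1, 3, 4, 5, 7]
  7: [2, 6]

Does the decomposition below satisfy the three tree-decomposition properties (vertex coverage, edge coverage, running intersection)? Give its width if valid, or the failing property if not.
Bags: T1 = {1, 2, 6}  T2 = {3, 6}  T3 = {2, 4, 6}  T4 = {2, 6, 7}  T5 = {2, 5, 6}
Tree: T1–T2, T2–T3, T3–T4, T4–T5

No — edge (2,3) lies in no bag.

A tree decomposition must satisfy three properties: every vertex lies in some bag; for every edge, both endpoints lie together in some bag; and for every vertex, the bags containing it form a connected subtree. Here edge (2,3) lies in no bag, so the decomposition is invalid.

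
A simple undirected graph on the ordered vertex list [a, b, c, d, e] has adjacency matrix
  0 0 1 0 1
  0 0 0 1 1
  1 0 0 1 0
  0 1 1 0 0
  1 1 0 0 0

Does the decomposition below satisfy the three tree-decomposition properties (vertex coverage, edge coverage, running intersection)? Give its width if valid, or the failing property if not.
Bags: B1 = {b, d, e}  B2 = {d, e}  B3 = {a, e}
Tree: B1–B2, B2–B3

A tree decomposition must satisfy three properties: every vertex lies in some bag; for every edge, both endpoints lie together in some bag; and for every vertex, the bags containing it form a connected subtree. Here vertex c appears in no bag, so the decomposition is invalid.

No — vertex c appears in no bag.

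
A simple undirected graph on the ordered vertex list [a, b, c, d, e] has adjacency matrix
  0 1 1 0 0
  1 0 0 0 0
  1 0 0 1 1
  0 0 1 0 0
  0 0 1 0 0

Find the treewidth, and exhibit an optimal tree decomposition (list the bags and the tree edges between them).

Treewidth 1.
One such decomposition:
Bags: B1 = {c, d}  B2 = {c, e}  B3 = {a, c}  B4 = {a, b}
Tree: B1–B2, B2–B3, B3–B4

Every bag has size at most 2, so the width is 2 − 1 = 1 and tw(G) ≤ 1. Since G has at least one edge (e.g. d–c), it is not an edgeless graph, so tw(G) ≥ 1. Therefore the treewidth is 1.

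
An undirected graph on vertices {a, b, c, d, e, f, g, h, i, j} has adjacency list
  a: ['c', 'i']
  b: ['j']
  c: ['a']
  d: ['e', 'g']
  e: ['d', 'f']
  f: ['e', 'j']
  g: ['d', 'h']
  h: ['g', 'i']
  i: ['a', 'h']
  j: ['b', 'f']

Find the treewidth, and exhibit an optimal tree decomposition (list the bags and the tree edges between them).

Treewidth 1.
One such decomposition:
Bags: B1 = {a, c}  B2 = {a, i}  B3 = {h, i}  B4 = {g, h}  B5 = {d, g}  B6 = {d, e}  B7 = {e, f}  B8 = {f, j}  B9 = {b, j}
Tree: B1–B2, B2–B3, B3–B4, B4–B5, B5–B6, B6–B7, B7–B8, B8–B9

Every bag has size at most 2, so the width is 2 − 1 = 1 and tw(G) ≤ 1. Any graph with an edge has treewidth ≥ 1, and G has the edge c–a. Hence tw(G) = 1 exactly.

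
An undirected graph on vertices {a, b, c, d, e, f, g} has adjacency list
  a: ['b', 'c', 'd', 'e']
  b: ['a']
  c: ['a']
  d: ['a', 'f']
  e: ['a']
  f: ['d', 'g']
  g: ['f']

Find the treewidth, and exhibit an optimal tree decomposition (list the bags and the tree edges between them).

Treewidth 1.
One optimal decomposition is:
Bags: B1 = {a, c}  B2 = {a, e}  B3 = {a, d}  B4 = {d, f}  B5 = {f, g}  B6 = {a, b}
Tree: B1–B2, B2–B3, B3–B4, B4–B5, B1–B6

Each bag holds 2 vertices, so the decomposition has width 1, which upper-bounds the treewidth. Since G has at least one edge (e.g. a–c), it is not an edgeless graph, so tw(G) ≥ 1. The upper and lower bounds meet at 1, so that is the treewidth.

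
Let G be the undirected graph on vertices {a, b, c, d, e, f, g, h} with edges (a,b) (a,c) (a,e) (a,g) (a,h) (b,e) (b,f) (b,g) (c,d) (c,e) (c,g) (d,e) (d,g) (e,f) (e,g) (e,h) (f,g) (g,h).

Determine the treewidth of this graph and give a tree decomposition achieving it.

Treewidth 3.
Bags: B1 = {a, c, e, g}  B2 = {a, e, g, h}  B3 = {c, d, e, g}  B4 = {a, b, e, g}  B5 = {b, e, f, g}
Tree: B1–B2, B1–B3, B1–B4, B4–B5

The largest bag has 4 vertices, giving width 3; this decomposition certifies tw(G) ≤ 3. For the lower bound, the 4 vertices {c, d, e, g} are pairwise adjacent, and any tree decomposition puts a clique entirely inside one bag — forcing width ≥ 3. Combining the bounds, tw(G) = 3.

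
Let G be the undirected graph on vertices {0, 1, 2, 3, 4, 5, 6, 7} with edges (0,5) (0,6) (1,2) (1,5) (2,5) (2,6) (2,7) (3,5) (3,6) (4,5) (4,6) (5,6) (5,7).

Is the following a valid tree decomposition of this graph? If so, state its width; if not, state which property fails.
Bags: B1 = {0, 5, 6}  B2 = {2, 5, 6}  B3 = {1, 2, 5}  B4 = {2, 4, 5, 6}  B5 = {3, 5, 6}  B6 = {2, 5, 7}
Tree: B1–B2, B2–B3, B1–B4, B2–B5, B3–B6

No — bags containing vertex 2 are not connected in the tree.

A tree decomposition must satisfy three properties: every vertex lies in some bag; for every edge, both endpoints lie together in some bag; and for every vertex, the bags containing it form a connected subtree. Here bags containing vertex 2 are not connected in the tree, so the decomposition is invalid.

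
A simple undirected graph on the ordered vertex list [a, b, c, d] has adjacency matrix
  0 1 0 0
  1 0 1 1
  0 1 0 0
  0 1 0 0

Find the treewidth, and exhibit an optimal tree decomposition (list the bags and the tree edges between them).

Treewidth 1.
Bags: B1 = {b, c}  B2 = {b, d}  B3 = {a, b}
Tree: B1–B2, B2–B3

The largest bag has 2 vertices, giving width 1; this decomposition certifies tw(G) ≤ 1. Since G has at least one edge (e.g. b–c), it is not an edgeless graph, so tw(G) ≥ 1. Combining the bounds, tw(G) = 1.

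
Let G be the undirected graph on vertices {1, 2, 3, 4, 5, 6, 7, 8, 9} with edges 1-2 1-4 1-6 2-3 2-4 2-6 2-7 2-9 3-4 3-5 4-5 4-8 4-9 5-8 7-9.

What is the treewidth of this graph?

A width-2 tree decomposition is:
Bags: B1 = {2, 3, 4}  B2 = {2, 4, 9}  B3 = {3, 4, 5}  B4 = {1, 2, 4}  B5 = {1, 2, 6}  B6 = {2, 7, 9}  B7 = {4, 5, 8}
Tree: B1–B2, B1–B3, B2–B4, B4–B5, B2–B6, B3–B7
Each bag holds 3 vertices, so the decomposition has width 2, which upper-bounds the treewidth. Conversely, {4, 5, 8} is a clique of size 3, and the vertices of any clique must share a bag in every tree decomposition; so some bag has ≥ 3 vertices and tw(G) ≥ 2. Therefore the treewidth is 2.

2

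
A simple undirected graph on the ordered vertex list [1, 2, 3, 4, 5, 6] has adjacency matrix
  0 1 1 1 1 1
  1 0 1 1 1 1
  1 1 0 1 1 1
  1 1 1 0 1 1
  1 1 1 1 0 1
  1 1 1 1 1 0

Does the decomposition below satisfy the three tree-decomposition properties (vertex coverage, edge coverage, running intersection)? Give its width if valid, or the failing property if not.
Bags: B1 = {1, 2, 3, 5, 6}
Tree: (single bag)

No — vertex 4 appears in no bag.

A tree decomposition must satisfy three properties: every vertex lies in some bag; for every edge, both endpoints lie together in some bag; and for every vertex, the bags containing it form a connected subtree. Here vertex 4 appears in no bag, so the decomposition is invalid.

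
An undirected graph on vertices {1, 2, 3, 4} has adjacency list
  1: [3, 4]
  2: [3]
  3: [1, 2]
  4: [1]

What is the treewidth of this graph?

1

A width-1 tree decomposition is:
Bags: B1 = {2, 3}  B2 = {1, 3}  B3 = {1, 4}
Tree: B1–B2, B2–B3
Every bag has size at most 2, so the width is 2 − 1 = 1 and tw(G) ≤ 1. G has an edge, so its treewidth is at least 1. Combining the bounds, tw(G) = 1.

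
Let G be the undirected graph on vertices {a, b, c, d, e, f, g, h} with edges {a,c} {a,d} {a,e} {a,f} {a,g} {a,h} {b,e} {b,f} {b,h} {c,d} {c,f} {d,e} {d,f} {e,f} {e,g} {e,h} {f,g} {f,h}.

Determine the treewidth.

A width-3 tree decomposition is:
Bags: B1 = {a, d, e, f}  B2 = {a, c, d, f}  B3 = {a, e, f, g}  B4 = {a, e, f, h}  B5 = {b, e, f, h}
Tree: B1–B2, B1–B3, B3–B4, B4–B5
Every bag has size at most 4, so the width is 4 − 1 = 3 and tw(G) ≤ 3. For the lower bound, the 4 vertices {a, d, e, f} are pairwise adjacent, and any tree decomposition puts a clique entirely inside one bag — forcing width ≥ 3. Hence tw(G) = 3 exactly.

3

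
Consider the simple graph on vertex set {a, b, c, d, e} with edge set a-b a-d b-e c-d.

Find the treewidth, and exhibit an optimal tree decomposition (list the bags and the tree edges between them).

Each bag holds 2 vertices, so the decomposition has width 1, which upper-bounds the treewidth. Any graph with an edge has treewidth ≥ 1, and G has the edge c–d. The upper and lower bounds meet at 1, so that is the treewidth.

Treewidth 1.
One optimal decomposition is:
Bags: B1 = {c, d}  B2 = {a, d}  B3 = {a, b}  B4 = {b, e}
Tree: B1–B2, B2–B3, B3–B4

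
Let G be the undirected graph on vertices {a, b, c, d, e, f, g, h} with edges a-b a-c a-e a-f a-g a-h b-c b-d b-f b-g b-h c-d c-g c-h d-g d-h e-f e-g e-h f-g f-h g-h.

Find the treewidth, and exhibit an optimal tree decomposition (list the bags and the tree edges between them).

Each bag holds 5 vertices, so the decomposition has width 4, which upper-bounds the treewidth. On the other hand G contains the 5-clique {a, e, f, g, h}. A clique must lie in a single bag of any decomposition, so no decomposition can have width below 4. Therefore the treewidth is 4.

Treewidth 4.
One such decomposition:
Bags: B1 = {b, c, d, g, h}  B2 = {a, b, c, g, h}  B3 = {a, b, f, g, h}  B4 = {a, e, f, g, h}
Tree: B1–B2, B2–B3, B3–B4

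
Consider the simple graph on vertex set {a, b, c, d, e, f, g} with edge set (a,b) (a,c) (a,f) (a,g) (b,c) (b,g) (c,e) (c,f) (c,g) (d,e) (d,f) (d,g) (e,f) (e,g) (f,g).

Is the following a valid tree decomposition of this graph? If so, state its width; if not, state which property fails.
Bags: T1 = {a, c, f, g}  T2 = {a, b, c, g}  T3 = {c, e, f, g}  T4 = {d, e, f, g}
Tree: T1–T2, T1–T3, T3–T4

Every vertex of G appears in some bag (union = {a, b, c, d, e, f, g}); every edge is covered by a bag; and for each vertex v the set of bags containing v is connected in the bag tree. The decomposition is therefore valid. The largest bag has 4 vertices, so the width is 3.

Yes; width 3.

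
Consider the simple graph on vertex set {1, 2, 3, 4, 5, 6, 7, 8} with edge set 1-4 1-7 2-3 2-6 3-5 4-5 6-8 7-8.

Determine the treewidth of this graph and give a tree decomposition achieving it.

The largest bag has 3 vertices, giving width 2; this decomposition certifies tw(G) ≤ 2. The edges 1–4–5–3–2–6–8–7–1 form a cycle, so G is not a tree and its treewidth is at least 2. Therefore the treewidth is 2.

Treewidth 2.
One optimal decomposition is:
Bags: B1 = {1, 4, 5}  B2 = {1, 3, 5}  B3 = {1, 2, 3}  B4 = {1, 2, 6}  B5 = {1, 6, 8}  B6 = {1, 7, 8}
Tree: B1–B2, B2–B3, B3–B4, B4–B5, B5–B6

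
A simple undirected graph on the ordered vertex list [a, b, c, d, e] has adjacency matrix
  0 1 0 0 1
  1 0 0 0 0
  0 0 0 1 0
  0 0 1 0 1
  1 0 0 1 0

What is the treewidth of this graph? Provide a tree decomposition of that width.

Treewidth 1.
One such decomposition:
Bags: B1 = {c, d}  B2 = {d, e}  B3 = {a, e}  B4 = {a, b}
Tree: B1–B2, B2–B3, B3–B4

The largest bag has 2 vertices, giving width 1; this decomposition certifies tw(G) ≤ 1. Since G has at least one edge (e.g. c–d), it is not an edgeless graph, so tw(G) ≥ 1. Combining the bounds, tw(G) = 1.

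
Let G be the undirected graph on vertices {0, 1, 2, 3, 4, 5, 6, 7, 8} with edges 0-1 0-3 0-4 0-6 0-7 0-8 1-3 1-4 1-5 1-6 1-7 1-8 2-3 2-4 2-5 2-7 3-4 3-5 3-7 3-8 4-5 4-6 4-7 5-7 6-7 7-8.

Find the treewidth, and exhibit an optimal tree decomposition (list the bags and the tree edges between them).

Treewidth 4.
Bags: B1 = {0, 1, 3, 4, 7}  B2 = {1, 3, 4, 5, 7}  B3 = {0, 1, 3, 7, 8}  B4 = {2, 3, 4, 5, 7}  B5 = {0, 1, 4, 6, 7}
Tree: B1–B2, B1–B3, B2–B4, B1–B5

Each bag holds 5 vertices, so the decomposition has width 4, which upper-bounds the treewidth. On the other hand G contains the 5-clique {0, 1, 3, 7, 8}. A clique must lie in a single bag of any decomposition, so no decomposition can have width below 4. Hence tw(G) = 4 exactly.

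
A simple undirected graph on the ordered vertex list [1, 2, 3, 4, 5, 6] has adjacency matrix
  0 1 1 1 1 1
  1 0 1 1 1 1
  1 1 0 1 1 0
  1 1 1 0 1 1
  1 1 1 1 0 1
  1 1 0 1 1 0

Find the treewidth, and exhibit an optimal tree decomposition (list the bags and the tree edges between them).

Treewidth 4.
One such decomposition:
Bags: B1 = {1, 2, 4, 5, 6}  B2 = {1, 2, 3, 4, 5}
Tree: B1–B2

Each bag holds 5 vertices, so the decomposition has width 4, which upper-bounds the treewidth. On the other hand G contains the 5-clique {1, 2, 3, 4, 5}. A clique must lie in a single bag of any decomposition, so no decomposition can have width below 4. Hence tw(G) = 4 exactly.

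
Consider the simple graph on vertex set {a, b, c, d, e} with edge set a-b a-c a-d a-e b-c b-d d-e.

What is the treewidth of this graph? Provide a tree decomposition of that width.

Each bag holds 3 vertices, so the decomposition has width 2, which upper-bounds the treewidth. Conversely, {a, d, e} is a clique of size 3, and the vertices of any clique must share a bag in every tree decomposition; so some bag has ≥ 3 vertices and tw(G) ≥ 2. The upper and lower bounds meet at 2, so that is the treewidth.

Treewidth 2.
One optimal decomposition is:
Bags: B1 = {a, b, d}  B2 = {a, d, e}  B3 = {a, b, c}
Tree: B1–B2, B1–B3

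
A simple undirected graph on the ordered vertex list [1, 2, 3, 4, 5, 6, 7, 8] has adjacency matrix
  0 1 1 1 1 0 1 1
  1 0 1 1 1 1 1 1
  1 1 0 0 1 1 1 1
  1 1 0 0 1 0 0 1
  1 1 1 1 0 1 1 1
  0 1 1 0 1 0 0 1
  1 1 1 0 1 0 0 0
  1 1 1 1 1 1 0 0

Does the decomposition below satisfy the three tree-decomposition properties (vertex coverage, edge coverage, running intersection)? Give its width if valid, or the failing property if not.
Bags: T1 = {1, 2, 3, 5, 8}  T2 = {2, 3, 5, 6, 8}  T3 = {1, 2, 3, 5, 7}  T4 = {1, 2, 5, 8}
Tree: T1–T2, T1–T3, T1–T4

A tree decomposition must satisfy three properties: every vertex lies in some bag; for every edge, both endpoints lie together in some bag; and for every vertex, the bags containing it form a connected subtree. Here vertex 4 appears in no bag, so the decomposition is invalid.

No — vertex 4 appears in no bag.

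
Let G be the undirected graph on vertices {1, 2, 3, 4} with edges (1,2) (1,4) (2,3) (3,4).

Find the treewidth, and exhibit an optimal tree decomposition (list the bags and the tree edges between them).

Treewidth 2.
One optimal decomposition is:
Bags: B1 = {1, 2, 4}  B2 = {2, 3, 4}
Tree: B1–B2

Each bag holds 3 vertices, so the decomposition has width 2, which upper-bounds the treewidth. The edges 2–1–4–3–2 form a cycle, so G is not a tree and its treewidth is at least 2. Combining the bounds, tw(G) = 2.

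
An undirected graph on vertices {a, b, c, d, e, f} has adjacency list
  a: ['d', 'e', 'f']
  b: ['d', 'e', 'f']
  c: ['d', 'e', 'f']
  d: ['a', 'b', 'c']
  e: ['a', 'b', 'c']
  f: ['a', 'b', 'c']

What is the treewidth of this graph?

A width-3 tree decomposition is:
Bags: B1 = {a, b, c, d}  B2 = {a, b, c, e}  B3 = {a, b, c, f}
Tree: B1–B2, B2–B3
The largest bag has 4 vertices, giving width 3; this decomposition certifies tw(G) ≤ 3. For the lower bound: the 4 vertex sets {c,d}, {b,e}, {a}, {f} are disjoint, each induces a connected subgraph, and every pair is joined by at least one edge of G. Contracting each set to a single vertex therefore yields K_{4} as a minor, and since treewidth is minor-monotone, tw(G) ≥ tw(K_{4}) = 3. Hence tw(G) = 3 exactly.

3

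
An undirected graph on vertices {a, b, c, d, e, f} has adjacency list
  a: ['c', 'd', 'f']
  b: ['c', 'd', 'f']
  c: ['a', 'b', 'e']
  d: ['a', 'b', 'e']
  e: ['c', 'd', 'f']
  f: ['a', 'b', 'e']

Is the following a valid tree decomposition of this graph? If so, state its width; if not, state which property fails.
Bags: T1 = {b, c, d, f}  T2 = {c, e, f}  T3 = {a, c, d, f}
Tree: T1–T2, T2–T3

A tree decomposition must satisfy three properties: every vertex lies in some bag; for every edge, both endpoints lie together in some bag; and for every vertex, the bags containing it form a connected subtree. Here edge (d,e) lies in no bag, so the decomposition is invalid.

No — edge (d,e) lies in no bag.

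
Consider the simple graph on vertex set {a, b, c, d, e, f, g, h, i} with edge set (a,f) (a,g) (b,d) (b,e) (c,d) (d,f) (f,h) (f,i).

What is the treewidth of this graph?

1

A width-1 tree decomposition is:
Bags: B1 = {d, f}  B2 = {c, d}  B3 = {a, f}  B4 = {f, i}  B5 = {b, d}  B6 = {a, g}  B7 = {f, h}  B8 = {b, e}
Tree: B1–B2, B1–B3, B1–B4, B1–B5, B3–B6, B4–B7, B5–B8
Every bag has size at most 2, so the width is 2 − 1 = 1 and tw(G) ≤ 1. Any graph with an edge has treewidth ≥ 1, and G has the edge d–f. The upper and lower bounds meet at 1, so that is the treewidth.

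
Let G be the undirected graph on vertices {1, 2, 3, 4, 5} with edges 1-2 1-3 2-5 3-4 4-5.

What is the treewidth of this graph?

2

A width-2 tree decomposition is:
Bags: B1 = {1, 3, 4}  B2 = {1, 4, 5}  B3 = {1, 2, 5}
Tree: B1–B2, B2–B3
Each bag holds 3 vertices, so the decomposition has width 2, which upper-bounds the treewidth. The edges 1–3–4–5–2–1 form a cycle, so G is not a tree and its treewidth is at least 2. The upper and lower bounds meet at 2, so that is the treewidth.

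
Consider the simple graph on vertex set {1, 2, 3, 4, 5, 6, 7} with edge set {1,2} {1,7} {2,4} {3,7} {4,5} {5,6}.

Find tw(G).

1

A width-1 tree decomposition is:
Bags: B1 = {5, 6}  B2 = {4, 5}  B3 = {2, 4}  B4 = {1, 2}  B5 = {1, 7}  B6 = {3, 7}
Tree: B1–B2, B2–B3, B3–B4, B4–B5, B5–B6
Every bag has size at most 2, so the width is 2 − 1 = 1 and tw(G) ≤ 1. G has an edge, so its treewidth is at least 1. Hence tw(G) = 1 exactly.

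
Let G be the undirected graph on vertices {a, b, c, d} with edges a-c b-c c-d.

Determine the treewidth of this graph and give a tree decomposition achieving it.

Every bag has size at most 2, so the width is 2 − 1 = 1 and tw(G) ≤ 1. G has an edge, so its treewidth is at least 1. Hence tw(G) = 1 exactly.

Treewidth 1.
One such decomposition:
Bags: B1 = {a, c}  B2 = {c, d}  B3 = {b, c}
Tree: B1–B2, B2–B3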